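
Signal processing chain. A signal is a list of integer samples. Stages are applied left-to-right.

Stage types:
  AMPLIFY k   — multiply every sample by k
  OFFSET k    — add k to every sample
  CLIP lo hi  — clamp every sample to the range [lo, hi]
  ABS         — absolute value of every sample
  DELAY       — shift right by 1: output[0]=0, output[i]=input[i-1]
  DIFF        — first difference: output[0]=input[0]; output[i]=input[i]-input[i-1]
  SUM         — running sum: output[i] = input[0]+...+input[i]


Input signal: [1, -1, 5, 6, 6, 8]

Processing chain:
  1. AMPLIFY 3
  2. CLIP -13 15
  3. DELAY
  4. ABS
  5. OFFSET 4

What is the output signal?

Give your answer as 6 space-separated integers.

Input: [1, -1, 5, 6, 6, 8]
Stage 1 (AMPLIFY 3): 1*3=3, -1*3=-3, 5*3=15, 6*3=18, 6*3=18, 8*3=24 -> [3, -3, 15, 18, 18, 24]
Stage 2 (CLIP -13 15): clip(3,-13,15)=3, clip(-3,-13,15)=-3, clip(15,-13,15)=15, clip(18,-13,15)=15, clip(18,-13,15)=15, clip(24,-13,15)=15 -> [3, -3, 15, 15, 15, 15]
Stage 3 (DELAY): [0, 3, -3, 15, 15, 15] = [0, 3, -3, 15, 15, 15] -> [0, 3, -3, 15, 15, 15]
Stage 4 (ABS): |0|=0, |3|=3, |-3|=3, |15|=15, |15|=15, |15|=15 -> [0, 3, 3, 15, 15, 15]
Stage 5 (OFFSET 4): 0+4=4, 3+4=7, 3+4=7, 15+4=19, 15+4=19, 15+4=19 -> [4, 7, 7, 19, 19, 19]

Answer: 4 7 7 19 19 19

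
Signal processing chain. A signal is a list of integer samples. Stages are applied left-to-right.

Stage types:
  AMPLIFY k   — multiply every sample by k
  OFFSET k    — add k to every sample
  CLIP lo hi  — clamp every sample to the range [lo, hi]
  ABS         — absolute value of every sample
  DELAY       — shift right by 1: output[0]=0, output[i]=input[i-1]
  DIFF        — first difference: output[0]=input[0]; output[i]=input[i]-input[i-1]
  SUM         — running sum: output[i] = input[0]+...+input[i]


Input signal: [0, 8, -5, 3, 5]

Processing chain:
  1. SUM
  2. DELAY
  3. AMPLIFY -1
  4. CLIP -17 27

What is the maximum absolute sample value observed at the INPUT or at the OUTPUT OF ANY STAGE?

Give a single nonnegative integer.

Answer: 11

Derivation:
Input: [0, 8, -5, 3, 5] (max |s|=8)
Stage 1 (SUM): sum[0..0]=0, sum[0..1]=8, sum[0..2]=3, sum[0..3]=6, sum[0..4]=11 -> [0, 8, 3, 6, 11] (max |s|=11)
Stage 2 (DELAY): [0, 0, 8, 3, 6] = [0, 0, 8, 3, 6] -> [0, 0, 8, 3, 6] (max |s|=8)
Stage 3 (AMPLIFY -1): 0*-1=0, 0*-1=0, 8*-1=-8, 3*-1=-3, 6*-1=-6 -> [0, 0, -8, -3, -6] (max |s|=8)
Stage 4 (CLIP -17 27): clip(0,-17,27)=0, clip(0,-17,27)=0, clip(-8,-17,27)=-8, clip(-3,-17,27)=-3, clip(-6,-17,27)=-6 -> [0, 0, -8, -3, -6] (max |s|=8)
Overall max amplitude: 11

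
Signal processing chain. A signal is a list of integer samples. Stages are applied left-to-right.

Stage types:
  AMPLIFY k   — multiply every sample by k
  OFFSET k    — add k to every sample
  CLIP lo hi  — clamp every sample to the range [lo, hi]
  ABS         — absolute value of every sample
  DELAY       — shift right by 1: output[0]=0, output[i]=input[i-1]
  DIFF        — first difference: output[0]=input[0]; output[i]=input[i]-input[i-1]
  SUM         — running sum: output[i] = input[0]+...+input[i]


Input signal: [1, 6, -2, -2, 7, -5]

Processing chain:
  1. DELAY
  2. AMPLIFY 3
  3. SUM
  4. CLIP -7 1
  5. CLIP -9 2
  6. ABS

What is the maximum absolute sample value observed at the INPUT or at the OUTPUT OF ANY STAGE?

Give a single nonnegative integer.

Input: [1, 6, -2, -2, 7, -5] (max |s|=7)
Stage 1 (DELAY): [0, 1, 6, -2, -2, 7] = [0, 1, 6, -2, -2, 7] -> [0, 1, 6, -2, -2, 7] (max |s|=7)
Stage 2 (AMPLIFY 3): 0*3=0, 1*3=3, 6*3=18, -2*3=-6, -2*3=-6, 7*3=21 -> [0, 3, 18, -6, -6, 21] (max |s|=21)
Stage 3 (SUM): sum[0..0]=0, sum[0..1]=3, sum[0..2]=21, sum[0..3]=15, sum[0..4]=9, sum[0..5]=30 -> [0, 3, 21, 15, 9, 30] (max |s|=30)
Stage 4 (CLIP -7 1): clip(0,-7,1)=0, clip(3,-7,1)=1, clip(21,-7,1)=1, clip(15,-7,1)=1, clip(9,-7,1)=1, clip(30,-7,1)=1 -> [0, 1, 1, 1, 1, 1] (max |s|=1)
Stage 5 (CLIP -9 2): clip(0,-9,2)=0, clip(1,-9,2)=1, clip(1,-9,2)=1, clip(1,-9,2)=1, clip(1,-9,2)=1, clip(1,-9,2)=1 -> [0, 1, 1, 1, 1, 1] (max |s|=1)
Stage 6 (ABS): |0|=0, |1|=1, |1|=1, |1|=1, |1|=1, |1|=1 -> [0, 1, 1, 1, 1, 1] (max |s|=1)
Overall max amplitude: 30

Answer: 30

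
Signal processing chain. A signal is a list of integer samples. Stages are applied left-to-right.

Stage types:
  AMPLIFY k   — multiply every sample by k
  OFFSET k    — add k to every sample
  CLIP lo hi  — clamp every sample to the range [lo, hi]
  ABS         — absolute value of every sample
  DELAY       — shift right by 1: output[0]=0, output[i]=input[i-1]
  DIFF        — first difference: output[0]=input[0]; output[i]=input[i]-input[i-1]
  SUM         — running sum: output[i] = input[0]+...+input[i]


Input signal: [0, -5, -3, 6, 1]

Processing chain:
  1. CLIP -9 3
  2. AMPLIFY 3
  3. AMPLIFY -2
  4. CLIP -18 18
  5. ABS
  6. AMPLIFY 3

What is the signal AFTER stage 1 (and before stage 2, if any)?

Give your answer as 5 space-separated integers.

Answer: 0 -5 -3 3 1

Derivation:
Input: [0, -5, -3, 6, 1]
Stage 1 (CLIP -9 3): clip(0,-9,3)=0, clip(-5,-9,3)=-5, clip(-3,-9,3)=-3, clip(6,-9,3)=3, clip(1,-9,3)=1 -> [0, -5, -3, 3, 1]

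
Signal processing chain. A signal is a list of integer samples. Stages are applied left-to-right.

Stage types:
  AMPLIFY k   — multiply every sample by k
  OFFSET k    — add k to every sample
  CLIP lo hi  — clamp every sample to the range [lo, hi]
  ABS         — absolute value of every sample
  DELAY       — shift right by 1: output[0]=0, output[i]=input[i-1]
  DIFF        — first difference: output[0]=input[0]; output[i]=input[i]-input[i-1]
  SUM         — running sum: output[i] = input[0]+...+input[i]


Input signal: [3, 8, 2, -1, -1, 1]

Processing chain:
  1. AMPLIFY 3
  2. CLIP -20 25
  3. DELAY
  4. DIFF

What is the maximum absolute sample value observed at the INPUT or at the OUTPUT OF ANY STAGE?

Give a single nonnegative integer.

Input: [3, 8, 2, -1, -1, 1] (max |s|=8)
Stage 1 (AMPLIFY 3): 3*3=9, 8*3=24, 2*3=6, -1*3=-3, -1*3=-3, 1*3=3 -> [9, 24, 6, -3, -3, 3] (max |s|=24)
Stage 2 (CLIP -20 25): clip(9,-20,25)=9, clip(24,-20,25)=24, clip(6,-20,25)=6, clip(-3,-20,25)=-3, clip(-3,-20,25)=-3, clip(3,-20,25)=3 -> [9, 24, 6, -3, -3, 3] (max |s|=24)
Stage 3 (DELAY): [0, 9, 24, 6, -3, -3] = [0, 9, 24, 6, -3, -3] -> [0, 9, 24, 6, -3, -3] (max |s|=24)
Stage 4 (DIFF): s[0]=0, 9-0=9, 24-9=15, 6-24=-18, -3-6=-9, -3--3=0 -> [0, 9, 15, -18, -9, 0] (max |s|=18)
Overall max amplitude: 24

Answer: 24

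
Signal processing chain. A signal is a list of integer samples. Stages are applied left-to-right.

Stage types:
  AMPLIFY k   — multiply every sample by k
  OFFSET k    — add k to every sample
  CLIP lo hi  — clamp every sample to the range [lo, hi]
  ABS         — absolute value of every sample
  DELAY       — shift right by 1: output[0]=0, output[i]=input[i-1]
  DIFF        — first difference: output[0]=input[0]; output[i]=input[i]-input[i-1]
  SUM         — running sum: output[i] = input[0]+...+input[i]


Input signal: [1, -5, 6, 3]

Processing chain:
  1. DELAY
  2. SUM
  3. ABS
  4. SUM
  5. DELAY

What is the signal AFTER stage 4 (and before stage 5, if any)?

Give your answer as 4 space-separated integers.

Input: [1, -5, 6, 3]
Stage 1 (DELAY): [0, 1, -5, 6] = [0, 1, -5, 6] -> [0, 1, -5, 6]
Stage 2 (SUM): sum[0..0]=0, sum[0..1]=1, sum[0..2]=-4, sum[0..3]=2 -> [0, 1, -4, 2]
Stage 3 (ABS): |0|=0, |1|=1, |-4|=4, |2|=2 -> [0, 1, 4, 2]
Stage 4 (SUM): sum[0..0]=0, sum[0..1]=1, sum[0..2]=5, sum[0..3]=7 -> [0, 1, 5, 7]

Answer: 0 1 5 7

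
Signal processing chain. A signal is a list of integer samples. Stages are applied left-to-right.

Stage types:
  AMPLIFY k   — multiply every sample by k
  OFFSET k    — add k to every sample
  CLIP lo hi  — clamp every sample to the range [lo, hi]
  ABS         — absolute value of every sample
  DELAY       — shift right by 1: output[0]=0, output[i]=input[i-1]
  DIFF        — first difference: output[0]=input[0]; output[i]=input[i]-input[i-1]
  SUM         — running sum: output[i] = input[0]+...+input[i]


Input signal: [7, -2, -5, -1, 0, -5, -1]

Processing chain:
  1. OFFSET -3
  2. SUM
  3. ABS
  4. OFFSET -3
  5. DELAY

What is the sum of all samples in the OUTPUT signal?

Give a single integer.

Input: [7, -2, -5, -1, 0, -5, -1]
Stage 1 (OFFSET -3): 7+-3=4, -2+-3=-5, -5+-3=-8, -1+-3=-4, 0+-3=-3, -5+-3=-8, -1+-3=-4 -> [4, -5, -8, -4, -3, -8, -4]
Stage 2 (SUM): sum[0..0]=4, sum[0..1]=-1, sum[0..2]=-9, sum[0..3]=-13, sum[0..4]=-16, sum[0..5]=-24, sum[0..6]=-28 -> [4, -1, -9, -13, -16, -24, -28]
Stage 3 (ABS): |4|=4, |-1|=1, |-9|=9, |-13|=13, |-16|=16, |-24|=24, |-28|=28 -> [4, 1, 9, 13, 16, 24, 28]
Stage 4 (OFFSET -3): 4+-3=1, 1+-3=-2, 9+-3=6, 13+-3=10, 16+-3=13, 24+-3=21, 28+-3=25 -> [1, -2, 6, 10, 13, 21, 25]
Stage 5 (DELAY): [0, 1, -2, 6, 10, 13, 21] = [0, 1, -2, 6, 10, 13, 21] -> [0, 1, -2, 6, 10, 13, 21]
Output sum: 49

Answer: 49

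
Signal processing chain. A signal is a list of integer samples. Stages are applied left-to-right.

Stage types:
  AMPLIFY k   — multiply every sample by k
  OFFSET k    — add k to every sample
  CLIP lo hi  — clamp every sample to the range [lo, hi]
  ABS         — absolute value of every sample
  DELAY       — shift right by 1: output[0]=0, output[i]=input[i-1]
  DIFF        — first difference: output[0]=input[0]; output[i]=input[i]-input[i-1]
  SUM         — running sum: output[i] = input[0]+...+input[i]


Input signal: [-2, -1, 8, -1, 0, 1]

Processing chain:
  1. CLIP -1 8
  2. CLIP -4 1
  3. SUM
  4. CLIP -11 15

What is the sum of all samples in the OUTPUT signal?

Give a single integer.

Input: [-2, -1, 8, -1, 0, 1]
Stage 1 (CLIP -1 8): clip(-2,-1,8)=-1, clip(-1,-1,8)=-1, clip(8,-1,8)=8, clip(-1,-1,8)=-1, clip(0,-1,8)=0, clip(1,-1,8)=1 -> [-1, -1, 8, -1, 0, 1]
Stage 2 (CLIP -4 1): clip(-1,-4,1)=-1, clip(-1,-4,1)=-1, clip(8,-4,1)=1, clip(-1,-4,1)=-1, clip(0,-4,1)=0, clip(1,-4,1)=1 -> [-1, -1, 1, -1, 0, 1]
Stage 3 (SUM): sum[0..0]=-1, sum[0..1]=-2, sum[0..2]=-1, sum[0..3]=-2, sum[0..4]=-2, sum[0..5]=-1 -> [-1, -2, -1, -2, -2, -1]
Stage 4 (CLIP -11 15): clip(-1,-11,15)=-1, clip(-2,-11,15)=-2, clip(-1,-11,15)=-1, clip(-2,-11,15)=-2, clip(-2,-11,15)=-2, clip(-1,-11,15)=-1 -> [-1, -2, -1, -2, -2, -1]
Output sum: -9

Answer: -9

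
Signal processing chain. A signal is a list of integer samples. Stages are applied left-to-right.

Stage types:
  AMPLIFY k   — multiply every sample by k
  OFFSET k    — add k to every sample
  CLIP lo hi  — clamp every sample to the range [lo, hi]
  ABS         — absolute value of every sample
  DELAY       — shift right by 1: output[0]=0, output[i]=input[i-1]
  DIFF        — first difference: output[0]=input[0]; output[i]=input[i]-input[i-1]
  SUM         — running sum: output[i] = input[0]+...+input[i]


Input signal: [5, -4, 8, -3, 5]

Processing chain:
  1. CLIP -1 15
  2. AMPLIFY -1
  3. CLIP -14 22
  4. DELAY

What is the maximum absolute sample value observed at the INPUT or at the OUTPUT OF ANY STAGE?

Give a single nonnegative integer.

Input: [5, -4, 8, -3, 5] (max |s|=8)
Stage 1 (CLIP -1 15): clip(5,-1,15)=5, clip(-4,-1,15)=-1, clip(8,-1,15)=8, clip(-3,-1,15)=-1, clip(5,-1,15)=5 -> [5, -1, 8, -1, 5] (max |s|=8)
Stage 2 (AMPLIFY -1): 5*-1=-5, -1*-1=1, 8*-1=-8, -1*-1=1, 5*-1=-5 -> [-5, 1, -8, 1, -5] (max |s|=8)
Stage 3 (CLIP -14 22): clip(-5,-14,22)=-5, clip(1,-14,22)=1, clip(-8,-14,22)=-8, clip(1,-14,22)=1, clip(-5,-14,22)=-5 -> [-5, 1, -8, 1, -5] (max |s|=8)
Stage 4 (DELAY): [0, -5, 1, -8, 1] = [0, -5, 1, -8, 1] -> [0, -5, 1, -8, 1] (max |s|=8)
Overall max amplitude: 8

Answer: 8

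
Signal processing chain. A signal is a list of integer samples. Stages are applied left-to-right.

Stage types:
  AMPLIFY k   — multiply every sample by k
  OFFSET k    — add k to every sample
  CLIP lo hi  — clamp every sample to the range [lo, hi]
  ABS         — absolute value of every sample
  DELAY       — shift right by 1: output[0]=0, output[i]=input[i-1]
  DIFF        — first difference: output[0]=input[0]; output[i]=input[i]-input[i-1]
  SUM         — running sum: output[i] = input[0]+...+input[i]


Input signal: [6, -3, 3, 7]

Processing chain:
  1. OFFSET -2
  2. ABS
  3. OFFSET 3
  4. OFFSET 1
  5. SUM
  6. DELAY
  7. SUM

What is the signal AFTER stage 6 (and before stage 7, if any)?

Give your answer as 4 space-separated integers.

Input: [6, -3, 3, 7]
Stage 1 (OFFSET -2): 6+-2=4, -3+-2=-5, 3+-2=1, 7+-2=5 -> [4, -5, 1, 5]
Stage 2 (ABS): |4|=4, |-5|=5, |1|=1, |5|=5 -> [4, 5, 1, 5]
Stage 3 (OFFSET 3): 4+3=7, 5+3=8, 1+3=4, 5+3=8 -> [7, 8, 4, 8]
Stage 4 (OFFSET 1): 7+1=8, 8+1=9, 4+1=5, 8+1=9 -> [8, 9, 5, 9]
Stage 5 (SUM): sum[0..0]=8, sum[0..1]=17, sum[0..2]=22, sum[0..3]=31 -> [8, 17, 22, 31]
Stage 6 (DELAY): [0, 8, 17, 22] = [0, 8, 17, 22] -> [0, 8, 17, 22]

Answer: 0 8 17 22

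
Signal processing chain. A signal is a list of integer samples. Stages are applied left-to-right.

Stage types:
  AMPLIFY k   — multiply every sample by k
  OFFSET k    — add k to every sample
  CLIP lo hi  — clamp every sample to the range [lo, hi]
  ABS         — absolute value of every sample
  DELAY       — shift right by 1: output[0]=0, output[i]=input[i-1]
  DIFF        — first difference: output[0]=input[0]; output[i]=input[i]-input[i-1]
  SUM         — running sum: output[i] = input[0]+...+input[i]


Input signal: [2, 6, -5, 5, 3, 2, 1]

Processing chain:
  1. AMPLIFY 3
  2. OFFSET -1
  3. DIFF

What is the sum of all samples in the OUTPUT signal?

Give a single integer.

Answer: 2

Derivation:
Input: [2, 6, -5, 5, 3, 2, 1]
Stage 1 (AMPLIFY 3): 2*3=6, 6*3=18, -5*3=-15, 5*3=15, 3*3=9, 2*3=6, 1*3=3 -> [6, 18, -15, 15, 9, 6, 3]
Stage 2 (OFFSET -1): 6+-1=5, 18+-1=17, -15+-1=-16, 15+-1=14, 9+-1=8, 6+-1=5, 3+-1=2 -> [5, 17, -16, 14, 8, 5, 2]
Stage 3 (DIFF): s[0]=5, 17-5=12, -16-17=-33, 14--16=30, 8-14=-6, 5-8=-3, 2-5=-3 -> [5, 12, -33, 30, -6, -3, -3]
Output sum: 2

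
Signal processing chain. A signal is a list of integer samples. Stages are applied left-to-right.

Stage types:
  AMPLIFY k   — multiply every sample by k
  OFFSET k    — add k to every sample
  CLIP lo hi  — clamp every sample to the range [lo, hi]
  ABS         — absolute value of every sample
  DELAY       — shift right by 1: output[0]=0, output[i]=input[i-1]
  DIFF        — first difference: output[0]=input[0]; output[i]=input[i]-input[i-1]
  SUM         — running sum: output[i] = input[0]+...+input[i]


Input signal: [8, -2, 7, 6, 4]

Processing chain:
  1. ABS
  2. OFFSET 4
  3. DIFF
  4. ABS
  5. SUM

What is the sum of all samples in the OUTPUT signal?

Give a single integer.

Answer: 103

Derivation:
Input: [8, -2, 7, 6, 4]
Stage 1 (ABS): |8|=8, |-2|=2, |7|=7, |6|=6, |4|=4 -> [8, 2, 7, 6, 4]
Stage 2 (OFFSET 4): 8+4=12, 2+4=6, 7+4=11, 6+4=10, 4+4=8 -> [12, 6, 11, 10, 8]
Stage 3 (DIFF): s[0]=12, 6-12=-6, 11-6=5, 10-11=-1, 8-10=-2 -> [12, -6, 5, -1, -2]
Stage 4 (ABS): |12|=12, |-6|=6, |5|=5, |-1|=1, |-2|=2 -> [12, 6, 5, 1, 2]
Stage 5 (SUM): sum[0..0]=12, sum[0..1]=18, sum[0..2]=23, sum[0..3]=24, sum[0..4]=26 -> [12, 18, 23, 24, 26]
Output sum: 103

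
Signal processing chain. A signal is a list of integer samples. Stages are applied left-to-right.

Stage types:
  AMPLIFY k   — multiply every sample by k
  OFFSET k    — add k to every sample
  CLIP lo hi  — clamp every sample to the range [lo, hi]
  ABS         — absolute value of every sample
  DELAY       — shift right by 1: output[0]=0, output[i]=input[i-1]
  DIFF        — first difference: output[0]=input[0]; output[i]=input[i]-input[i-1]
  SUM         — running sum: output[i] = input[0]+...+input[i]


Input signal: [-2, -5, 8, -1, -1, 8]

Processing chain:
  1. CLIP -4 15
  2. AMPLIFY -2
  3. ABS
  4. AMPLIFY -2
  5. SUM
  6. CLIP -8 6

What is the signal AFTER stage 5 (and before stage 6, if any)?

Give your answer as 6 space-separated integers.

Input: [-2, -5, 8, -1, -1, 8]
Stage 1 (CLIP -4 15): clip(-2,-4,15)=-2, clip(-5,-4,15)=-4, clip(8,-4,15)=8, clip(-1,-4,15)=-1, clip(-1,-4,15)=-1, clip(8,-4,15)=8 -> [-2, -4, 8, -1, -1, 8]
Stage 2 (AMPLIFY -2): -2*-2=4, -4*-2=8, 8*-2=-16, -1*-2=2, -1*-2=2, 8*-2=-16 -> [4, 8, -16, 2, 2, -16]
Stage 3 (ABS): |4|=4, |8|=8, |-16|=16, |2|=2, |2|=2, |-16|=16 -> [4, 8, 16, 2, 2, 16]
Stage 4 (AMPLIFY -2): 4*-2=-8, 8*-2=-16, 16*-2=-32, 2*-2=-4, 2*-2=-4, 16*-2=-32 -> [-8, -16, -32, -4, -4, -32]
Stage 5 (SUM): sum[0..0]=-8, sum[0..1]=-24, sum[0..2]=-56, sum[0..3]=-60, sum[0..4]=-64, sum[0..5]=-96 -> [-8, -24, -56, -60, -64, -96]

Answer: -8 -24 -56 -60 -64 -96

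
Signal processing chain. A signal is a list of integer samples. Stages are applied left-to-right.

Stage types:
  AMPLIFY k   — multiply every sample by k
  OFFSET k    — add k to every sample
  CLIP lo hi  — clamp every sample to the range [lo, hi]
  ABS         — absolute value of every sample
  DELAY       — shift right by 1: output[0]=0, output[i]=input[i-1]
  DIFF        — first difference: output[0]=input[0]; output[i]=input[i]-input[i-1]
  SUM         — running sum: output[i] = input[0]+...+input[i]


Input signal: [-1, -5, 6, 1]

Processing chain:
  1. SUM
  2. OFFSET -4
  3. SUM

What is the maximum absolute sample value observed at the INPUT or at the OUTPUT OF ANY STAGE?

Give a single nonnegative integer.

Input: [-1, -5, 6, 1] (max |s|=6)
Stage 1 (SUM): sum[0..0]=-1, sum[0..1]=-6, sum[0..2]=0, sum[0..3]=1 -> [-1, -6, 0, 1] (max |s|=6)
Stage 2 (OFFSET -4): -1+-4=-5, -6+-4=-10, 0+-4=-4, 1+-4=-3 -> [-5, -10, -4, -3] (max |s|=10)
Stage 3 (SUM): sum[0..0]=-5, sum[0..1]=-15, sum[0..2]=-19, sum[0..3]=-22 -> [-5, -15, -19, -22] (max |s|=22)
Overall max amplitude: 22

Answer: 22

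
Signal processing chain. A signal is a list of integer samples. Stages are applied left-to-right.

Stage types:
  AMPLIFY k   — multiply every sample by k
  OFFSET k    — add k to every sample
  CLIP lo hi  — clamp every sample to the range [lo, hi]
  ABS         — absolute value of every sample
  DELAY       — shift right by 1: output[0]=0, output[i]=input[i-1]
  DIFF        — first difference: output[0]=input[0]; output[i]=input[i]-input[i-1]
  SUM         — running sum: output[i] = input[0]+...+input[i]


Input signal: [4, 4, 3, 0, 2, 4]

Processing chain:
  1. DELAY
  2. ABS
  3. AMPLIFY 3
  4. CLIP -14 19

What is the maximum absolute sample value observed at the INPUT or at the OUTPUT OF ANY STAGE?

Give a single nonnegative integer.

Answer: 12

Derivation:
Input: [4, 4, 3, 0, 2, 4] (max |s|=4)
Stage 1 (DELAY): [0, 4, 4, 3, 0, 2] = [0, 4, 4, 3, 0, 2] -> [0, 4, 4, 3, 0, 2] (max |s|=4)
Stage 2 (ABS): |0|=0, |4|=4, |4|=4, |3|=3, |0|=0, |2|=2 -> [0, 4, 4, 3, 0, 2] (max |s|=4)
Stage 3 (AMPLIFY 3): 0*3=0, 4*3=12, 4*3=12, 3*3=9, 0*3=0, 2*3=6 -> [0, 12, 12, 9, 0, 6] (max |s|=12)
Stage 4 (CLIP -14 19): clip(0,-14,19)=0, clip(12,-14,19)=12, clip(12,-14,19)=12, clip(9,-14,19)=9, clip(0,-14,19)=0, clip(6,-14,19)=6 -> [0, 12, 12, 9, 0, 6] (max |s|=12)
Overall max amplitude: 12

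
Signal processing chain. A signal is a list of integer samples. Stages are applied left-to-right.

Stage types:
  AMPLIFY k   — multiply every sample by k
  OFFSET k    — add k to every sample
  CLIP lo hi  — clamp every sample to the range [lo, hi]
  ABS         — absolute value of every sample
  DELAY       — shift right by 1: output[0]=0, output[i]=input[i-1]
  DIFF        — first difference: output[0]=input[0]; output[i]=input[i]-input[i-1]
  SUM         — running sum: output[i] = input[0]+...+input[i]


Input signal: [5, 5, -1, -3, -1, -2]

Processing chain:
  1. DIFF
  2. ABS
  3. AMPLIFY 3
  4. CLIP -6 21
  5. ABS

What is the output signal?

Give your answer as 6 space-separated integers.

Input: [5, 5, -1, -3, -1, -2]
Stage 1 (DIFF): s[0]=5, 5-5=0, -1-5=-6, -3--1=-2, -1--3=2, -2--1=-1 -> [5, 0, -6, -2, 2, -1]
Stage 2 (ABS): |5|=5, |0|=0, |-6|=6, |-2|=2, |2|=2, |-1|=1 -> [5, 0, 6, 2, 2, 1]
Stage 3 (AMPLIFY 3): 5*3=15, 0*3=0, 6*3=18, 2*3=6, 2*3=6, 1*3=3 -> [15, 0, 18, 6, 6, 3]
Stage 4 (CLIP -6 21): clip(15,-6,21)=15, clip(0,-6,21)=0, clip(18,-6,21)=18, clip(6,-6,21)=6, clip(6,-6,21)=6, clip(3,-6,21)=3 -> [15, 0, 18, 6, 6, 3]
Stage 5 (ABS): |15|=15, |0|=0, |18|=18, |6|=6, |6|=6, |3|=3 -> [15, 0, 18, 6, 6, 3]

Answer: 15 0 18 6 6 3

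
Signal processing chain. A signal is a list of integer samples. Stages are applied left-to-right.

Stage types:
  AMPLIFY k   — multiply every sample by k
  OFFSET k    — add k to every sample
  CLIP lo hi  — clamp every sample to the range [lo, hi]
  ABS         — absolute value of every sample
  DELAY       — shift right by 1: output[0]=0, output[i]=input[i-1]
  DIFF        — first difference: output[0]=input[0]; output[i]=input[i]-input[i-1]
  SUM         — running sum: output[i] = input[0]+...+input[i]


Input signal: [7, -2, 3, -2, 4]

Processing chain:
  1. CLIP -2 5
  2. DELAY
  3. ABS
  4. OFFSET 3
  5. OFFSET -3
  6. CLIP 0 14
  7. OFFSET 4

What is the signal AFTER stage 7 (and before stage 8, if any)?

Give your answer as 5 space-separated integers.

Input: [7, -2, 3, -2, 4]
Stage 1 (CLIP -2 5): clip(7,-2,5)=5, clip(-2,-2,5)=-2, clip(3,-2,5)=3, clip(-2,-2,5)=-2, clip(4,-2,5)=4 -> [5, -2, 3, -2, 4]
Stage 2 (DELAY): [0, 5, -2, 3, -2] = [0, 5, -2, 3, -2] -> [0, 5, -2, 3, -2]
Stage 3 (ABS): |0|=0, |5|=5, |-2|=2, |3|=3, |-2|=2 -> [0, 5, 2, 3, 2]
Stage 4 (OFFSET 3): 0+3=3, 5+3=8, 2+3=5, 3+3=6, 2+3=5 -> [3, 8, 5, 6, 5]
Stage 5 (OFFSET -3): 3+-3=0, 8+-3=5, 5+-3=2, 6+-3=3, 5+-3=2 -> [0, 5, 2, 3, 2]
Stage 6 (CLIP 0 14): clip(0,0,14)=0, clip(5,0,14)=5, clip(2,0,14)=2, clip(3,0,14)=3, clip(2,0,14)=2 -> [0, 5, 2, 3, 2]
Stage 7 (OFFSET 4): 0+4=4, 5+4=9, 2+4=6, 3+4=7, 2+4=6 -> [4, 9, 6, 7, 6]

Answer: 4 9 6 7 6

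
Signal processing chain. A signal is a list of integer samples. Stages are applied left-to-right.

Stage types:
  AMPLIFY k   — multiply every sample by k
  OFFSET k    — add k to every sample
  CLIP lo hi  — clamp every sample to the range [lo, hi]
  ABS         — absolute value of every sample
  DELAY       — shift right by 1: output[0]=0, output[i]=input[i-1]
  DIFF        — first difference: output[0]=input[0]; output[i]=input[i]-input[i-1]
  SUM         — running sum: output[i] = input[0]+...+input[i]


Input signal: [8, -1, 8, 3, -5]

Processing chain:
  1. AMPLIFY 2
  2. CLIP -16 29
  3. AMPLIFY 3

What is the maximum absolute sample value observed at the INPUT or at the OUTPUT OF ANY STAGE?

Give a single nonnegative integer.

Input: [8, -1, 8, 3, -5] (max |s|=8)
Stage 1 (AMPLIFY 2): 8*2=16, -1*2=-2, 8*2=16, 3*2=6, -5*2=-10 -> [16, -2, 16, 6, -10] (max |s|=16)
Stage 2 (CLIP -16 29): clip(16,-16,29)=16, clip(-2,-16,29)=-2, clip(16,-16,29)=16, clip(6,-16,29)=6, clip(-10,-16,29)=-10 -> [16, -2, 16, 6, -10] (max |s|=16)
Stage 3 (AMPLIFY 3): 16*3=48, -2*3=-6, 16*3=48, 6*3=18, -10*3=-30 -> [48, -6, 48, 18, -30] (max |s|=48)
Overall max amplitude: 48

Answer: 48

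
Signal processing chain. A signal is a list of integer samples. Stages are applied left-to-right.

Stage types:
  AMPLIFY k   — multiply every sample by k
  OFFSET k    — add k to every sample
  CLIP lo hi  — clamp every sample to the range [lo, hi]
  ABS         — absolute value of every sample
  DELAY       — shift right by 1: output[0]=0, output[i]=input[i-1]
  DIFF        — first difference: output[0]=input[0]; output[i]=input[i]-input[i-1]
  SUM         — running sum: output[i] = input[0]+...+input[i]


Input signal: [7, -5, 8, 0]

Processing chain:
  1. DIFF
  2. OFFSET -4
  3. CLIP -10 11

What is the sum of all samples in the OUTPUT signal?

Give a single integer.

Answer: -8

Derivation:
Input: [7, -5, 8, 0]
Stage 1 (DIFF): s[0]=7, -5-7=-12, 8--5=13, 0-8=-8 -> [7, -12, 13, -8]
Stage 2 (OFFSET -4): 7+-4=3, -12+-4=-16, 13+-4=9, -8+-4=-12 -> [3, -16, 9, -12]
Stage 3 (CLIP -10 11): clip(3,-10,11)=3, clip(-16,-10,11)=-10, clip(9,-10,11)=9, clip(-12,-10,11)=-10 -> [3, -10, 9, -10]
Output sum: -8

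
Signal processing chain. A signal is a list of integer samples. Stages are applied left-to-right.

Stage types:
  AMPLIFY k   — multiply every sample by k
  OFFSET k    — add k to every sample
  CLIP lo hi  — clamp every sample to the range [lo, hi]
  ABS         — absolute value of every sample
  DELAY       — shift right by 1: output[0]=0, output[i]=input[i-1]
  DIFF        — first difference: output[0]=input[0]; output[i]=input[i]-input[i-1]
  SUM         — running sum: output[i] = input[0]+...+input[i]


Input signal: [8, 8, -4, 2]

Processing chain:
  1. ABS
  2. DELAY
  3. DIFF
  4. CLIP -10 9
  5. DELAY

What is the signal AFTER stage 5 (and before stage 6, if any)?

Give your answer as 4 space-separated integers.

Answer: 0 0 8 0

Derivation:
Input: [8, 8, -4, 2]
Stage 1 (ABS): |8|=8, |8|=8, |-4|=4, |2|=2 -> [8, 8, 4, 2]
Stage 2 (DELAY): [0, 8, 8, 4] = [0, 8, 8, 4] -> [0, 8, 8, 4]
Stage 3 (DIFF): s[0]=0, 8-0=8, 8-8=0, 4-8=-4 -> [0, 8, 0, -4]
Stage 4 (CLIP -10 9): clip(0,-10,9)=0, clip(8,-10,9)=8, clip(0,-10,9)=0, clip(-4,-10,9)=-4 -> [0, 8, 0, -4]
Stage 5 (DELAY): [0, 0, 8, 0] = [0, 0, 8, 0] -> [0, 0, 8, 0]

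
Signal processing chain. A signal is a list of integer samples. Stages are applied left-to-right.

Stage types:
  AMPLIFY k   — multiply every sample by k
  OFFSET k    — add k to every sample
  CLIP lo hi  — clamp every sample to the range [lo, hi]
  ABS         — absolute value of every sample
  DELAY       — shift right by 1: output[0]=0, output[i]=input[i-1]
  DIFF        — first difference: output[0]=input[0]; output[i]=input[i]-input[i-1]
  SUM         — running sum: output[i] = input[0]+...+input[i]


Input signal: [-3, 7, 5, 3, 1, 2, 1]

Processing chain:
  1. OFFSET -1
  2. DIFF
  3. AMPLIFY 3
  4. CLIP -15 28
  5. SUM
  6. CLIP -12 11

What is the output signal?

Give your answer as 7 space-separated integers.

Input: [-3, 7, 5, 3, 1, 2, 1]
Stage 1 (OFFSET -1): -3+-1=-4, 7+-1=6, 5+-1=4, 3+-1=2, 1+-1=0, 2+-1=1, 1+-1=0 -> [-4, 6, 4, 2, 0, 1, 0]
Stage 2 (DIFF): s[0]=-4, 6--4=10, 4-6=-2, 2-4=-2, 0-2=-2, 1-0=1, 0-1=-1 -> [-4, 10, -2, -2, -2, 1, -1]
Stage 3 (AMPLIFY 3): -4*3=-12, 10*3=30, -2*3=-6, -2*3=-6, -2*3=-6, 1*3=3, -1*3=-3 -> [-12, 30, -6, -6, -6, 3, -3]
Stage 4 (CLIP -15 28): clip(-12,-15,28)=-12, clip(30,-15,28)=28, clip(-6,-15,28)=-6, clip(-6,-15,28)=-6, clip(-6,-15,28)=-6, clip(3,-15,28)=3, clip(-3,-15,28)=-3 -> [-12, 28, -6, -6, -6, 3, -3]
Stage 5 (SUM): sum[0..0]=-12, sum[0..1]=16, sum[0..2]=10, sum[0..3]=4, sum[0..4]=-2, sum[0..5]=1, sum[0..6]=-2 -> [-12, 16, 10, 4, -2, 1, -2]
Stage 6 (CLIP -12 11): clip(-12,-12,11)=-12, clip(16,-12,11)=11, clip(10,-12,11)=10, clip(4,-12,11)=4, clip(-2,-12,11)=-2, clip(1,-12,11)=1, clip(-2,-12,11)=-2 -> [-12, 11, 10, 4, -2, 1, -2]

Answer: -12 11 10 4 -2 1 -2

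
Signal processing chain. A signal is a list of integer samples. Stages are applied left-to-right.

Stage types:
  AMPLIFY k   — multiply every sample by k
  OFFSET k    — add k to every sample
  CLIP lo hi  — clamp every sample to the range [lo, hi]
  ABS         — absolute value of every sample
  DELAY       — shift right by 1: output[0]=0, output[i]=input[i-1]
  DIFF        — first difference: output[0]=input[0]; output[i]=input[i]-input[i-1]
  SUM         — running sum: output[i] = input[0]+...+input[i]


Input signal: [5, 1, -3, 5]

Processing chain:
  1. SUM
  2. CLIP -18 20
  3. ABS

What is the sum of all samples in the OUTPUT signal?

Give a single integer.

Answer: 22

Derivation:
Input: [5, 1, -3, 5]
Stage 1 (SUM): sum[0..0]=5, sum[0..1]=6, sum[0..2]=3, sum[0..3]=8 -> [5, 6, 3, 8]
Stage 2 (CLIP -18 20): clip(5,-18,20)=5, clip(6,-18,20)=6, clip(3,-18,20)=3, clip(8,-18,20)=8 -> [5, 6, 3, 8]
Stage 3 (ABS): |5|=5, |6|=6, |3|=3, |8|=8 -> [5, 6, 3, 8]
Output sum: 22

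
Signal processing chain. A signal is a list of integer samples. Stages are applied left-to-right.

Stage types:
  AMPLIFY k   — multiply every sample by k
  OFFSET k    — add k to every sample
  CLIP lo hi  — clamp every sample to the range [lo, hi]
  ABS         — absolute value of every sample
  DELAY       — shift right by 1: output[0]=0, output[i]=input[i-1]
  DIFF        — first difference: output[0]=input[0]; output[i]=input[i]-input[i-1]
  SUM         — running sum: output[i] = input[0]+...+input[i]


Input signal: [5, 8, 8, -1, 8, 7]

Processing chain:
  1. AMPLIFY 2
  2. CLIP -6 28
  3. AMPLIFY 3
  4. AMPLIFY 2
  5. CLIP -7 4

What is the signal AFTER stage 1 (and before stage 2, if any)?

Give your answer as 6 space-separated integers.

Input: [5, 8, 8, -1, 8, 7]
Stage 1 (AMPLIFY 2): 5*2=10, 8*2=16, 8*2=16, -1*2=-2, 8*2=16, 7*2=14 -> [10, 16, 16, -2, 16, 14]

Answer: 10 16 16 -2 16 14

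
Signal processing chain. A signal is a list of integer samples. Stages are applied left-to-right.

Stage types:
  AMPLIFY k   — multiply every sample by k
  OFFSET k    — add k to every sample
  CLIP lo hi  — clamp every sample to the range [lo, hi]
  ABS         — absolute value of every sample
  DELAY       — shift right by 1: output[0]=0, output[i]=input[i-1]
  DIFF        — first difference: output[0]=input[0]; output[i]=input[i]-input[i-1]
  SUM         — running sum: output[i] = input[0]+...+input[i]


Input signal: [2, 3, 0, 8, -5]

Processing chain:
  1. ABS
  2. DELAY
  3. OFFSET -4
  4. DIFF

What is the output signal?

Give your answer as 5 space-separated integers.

Input: [2, 3, 0, 8, -5]
Stage 1 (ABS): |2|=2, |3|=3, |0|=0, |8|=8, |-5|=5 -> [2, 3, 0, 8, 5]
Stage 2 (DELAY): [0, 2, 3, 0, 8] = [0, 2, 3, 0, 8] -> [0, 2, 3, 0, 8]
Stage 3 (OFFSET -4): 0+-4=-4, 2+-4=-2, 3+-4=-1, 0+-4=-4, 8+-4=4 -> [-4, -2, -1, -4, 4]
Stage 4 (DIFF): s[0]=-4, -2--4=2, -1--2=1, -4--1=-3, 4--4=8 -> [-4, 2, 1, -3, 8]

Answer: -4 2 1 -3 8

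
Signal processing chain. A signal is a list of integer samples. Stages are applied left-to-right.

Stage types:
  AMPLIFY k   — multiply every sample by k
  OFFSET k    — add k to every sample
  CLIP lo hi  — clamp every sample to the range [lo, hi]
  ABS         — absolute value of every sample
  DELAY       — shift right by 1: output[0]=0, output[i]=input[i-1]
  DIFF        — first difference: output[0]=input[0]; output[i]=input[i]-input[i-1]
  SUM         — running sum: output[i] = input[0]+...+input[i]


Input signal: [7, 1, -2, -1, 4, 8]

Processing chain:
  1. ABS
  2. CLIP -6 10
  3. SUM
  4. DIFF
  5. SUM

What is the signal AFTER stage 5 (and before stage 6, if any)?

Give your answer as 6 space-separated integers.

Input: [7, 1, -2, -1, 4, 8]
Stage 1 (ABS): |7|=7, |1|=1, |-2|=2, |-1|=1, |4|=4, |8|=8 -> [7, 1, 2, 1, 4, 8]
Stage 2 (CLIP -6 10): clip(7,-6,10)=7, clip(1,-6,10)=1, clip(2,-6,10)=2, clip(1,-6,10)=1, clip(4,-6,10)=4, clip(8,-6,10)=8 -> [7, 1, 2, 1, 4, 8]
Stage 3 (SUM): sum[0..0]=7, sum[0..1]=8, sum[0..2]=10, sum[0..3]=11, sum[0..4]=15, sum[0..5]=23 -> [7, 8, 10, 11, 15, 23]
Stage 4 (DIFF): s[0]=7, 8-7=1, 10-8=2, 11-10=1, 15-11=4, 23-15=8 -> [7, 1, 2, 1, 4, 8]
Stage 5 (SUM): sum[0..0]=7, sum[0..1]=8, sum[0..2]=10, sum[0..3]=11, sum[0..4]=15, sum[0..5]=23 -> [7, 8, 10, 11, 15, 23]

Answer: 7 8 10 11 15 23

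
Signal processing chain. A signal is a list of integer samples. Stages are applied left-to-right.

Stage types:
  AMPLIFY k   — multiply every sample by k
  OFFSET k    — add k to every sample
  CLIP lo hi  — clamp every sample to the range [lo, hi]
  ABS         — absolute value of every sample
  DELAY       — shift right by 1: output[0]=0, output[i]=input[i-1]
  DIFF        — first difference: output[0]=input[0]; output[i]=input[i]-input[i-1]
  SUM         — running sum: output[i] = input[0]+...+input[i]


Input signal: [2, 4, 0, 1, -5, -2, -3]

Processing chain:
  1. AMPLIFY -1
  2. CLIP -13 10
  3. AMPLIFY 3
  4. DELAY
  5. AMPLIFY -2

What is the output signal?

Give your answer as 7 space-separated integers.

Answer: 0 12 24 0 6 -30 -12

Derivation:
Input: [2, 4, 0, 1, -5, -2, -3]
Stage 1 (AMPLIFY -1): 2*-1=-2, 4*-1=-4, 0*-1=0, 1*-1=-1, -5*-1=5, -2*-1=2, -3*-1=3 -> [-2, -4, 0, -1, 5, 2, 3]
Stage 2 (CLIP -13 10): clip(-2,-13,10)=-2, clip(-4,-13,10)=-4, clip(0,-13,10)=0, clip(-1,-13,10)=-1, clip(5,-13,10)=5, clip(2,-13,10)=2, clip(3,-13,10)=3 -> [-2, -4, 0, -1, 5, 2, 3]
Stage 3 (AMPLIFY 3): -2*3=-6, -4*3=-12, 0*3=0, -1*3=-3, 5*3=15, 2*3=6, 3*3=9 -> [-6, -12, 0, -3, 15, 6, 9]
Stage 4 (DELAY): [0, -6, -12, 0, -3, 15, 6] = [0, -6, -12, 0, -3, 15, 6] -> [0, -6, -12, 0, -3, 15, 6]
Stage 5 (AMPLIFY -2): 0*-2=0, -6*-2=12, -12*-2=24, 0*-2=0, -3*-2=6, 15*-2=-30, 6*-2=-12 -> [0, 12, 24, 0, 6, -30, -12]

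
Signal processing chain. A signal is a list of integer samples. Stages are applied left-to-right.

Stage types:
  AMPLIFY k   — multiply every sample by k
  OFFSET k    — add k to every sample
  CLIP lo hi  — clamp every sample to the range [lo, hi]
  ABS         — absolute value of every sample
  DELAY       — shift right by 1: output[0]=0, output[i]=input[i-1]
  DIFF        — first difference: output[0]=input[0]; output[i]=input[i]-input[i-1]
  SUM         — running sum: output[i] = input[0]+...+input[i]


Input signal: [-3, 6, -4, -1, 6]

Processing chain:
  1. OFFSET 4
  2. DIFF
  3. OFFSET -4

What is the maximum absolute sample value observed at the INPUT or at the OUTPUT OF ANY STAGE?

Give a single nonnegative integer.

Input: [-3, 6, -4, -1, 6] (max |s|=6)
Stage 1 (OFFSET 4): -3+4=1, 6+4=10, -4+4=0, -1+4=3, 6+4=10 -> [1, 10, 0, 3, 10] (max |s|=10)
Stage 2 (DIFF): s[0]=1, 10-1=9, 0-10=-10, 3-0=3, 10-3=7 -> [1, 9, -10, 3, 7] (max |s|=10)
Stage 3 (OFFSET -4): 1+-4=-3, 9+-4=5, -10+-4=-14, 3+-4=-1, 7+-4=3 -> [-3, 5, -14, -1, 3] (max |s|=14)
Overall max amplitude: 14

Answer: 14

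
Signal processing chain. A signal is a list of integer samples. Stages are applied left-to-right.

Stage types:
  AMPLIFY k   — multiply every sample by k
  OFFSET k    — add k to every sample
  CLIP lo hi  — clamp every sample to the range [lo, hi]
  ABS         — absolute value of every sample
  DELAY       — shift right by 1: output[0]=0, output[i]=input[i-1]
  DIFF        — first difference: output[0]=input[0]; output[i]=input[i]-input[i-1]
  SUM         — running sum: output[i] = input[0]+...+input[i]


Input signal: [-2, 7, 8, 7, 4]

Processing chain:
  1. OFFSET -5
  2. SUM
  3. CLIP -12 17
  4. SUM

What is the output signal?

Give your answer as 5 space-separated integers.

Input: [-2, 7, 8, 7, 4]
Stage 1 (OFFSET -5): -2+-5=-7, 7+-5=2, 8+-5=3, 7+-5=2, 4+-5=-1 -> [-7, 2, 3, 2, -1]
Stage 2 (SUM): sum[0..0]=-7, sum[0..1]=-5, sum[0..2]=-2, sum[0..3]=0, sum[0..4]=-1 -> [-7, -5, -2, 0, -1]
Stage 3 (CLIP -12 17): clip(-7,-12,17)=-7, clip(-5,-12,17)=-5, clip(-2,-12,17)=-2, clip(0,-12,17)=0, clip(-1,-12,17)=-1 -> [-7, -5, -2, 0, -1]
Stage 4 (SUM): sum[0..0]=-7, sum[0..1]=-12, sum[0..2]=-14, sum[0..3]=-14, sum[0..4]=-15 -> [-7, -12, -14, -14, -15]

Answer: -7 -12 -14 -14 -15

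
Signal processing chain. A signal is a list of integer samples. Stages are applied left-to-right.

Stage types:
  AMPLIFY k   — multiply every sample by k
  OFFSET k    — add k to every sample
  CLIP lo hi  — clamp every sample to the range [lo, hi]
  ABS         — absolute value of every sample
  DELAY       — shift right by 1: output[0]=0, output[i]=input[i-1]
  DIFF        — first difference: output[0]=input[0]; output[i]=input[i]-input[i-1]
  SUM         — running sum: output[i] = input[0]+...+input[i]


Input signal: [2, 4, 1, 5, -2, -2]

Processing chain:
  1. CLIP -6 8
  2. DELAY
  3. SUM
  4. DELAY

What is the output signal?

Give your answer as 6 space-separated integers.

Answer: 0 0 2 6 7 12

Derivation:
Input: [2, 4, 1, 5, -2, -2]
Stage 1 (CLIP -6 8): clip(2,-6,8)=2, clip(4,-6,8)=4, clip(1,-6,8)=1, clip(5,-6,8)=5, clip(-2,-6,8)=-2, clip(-2,-6,8)=-2 -> [2, 4, 1, 5, -2, -2]
Stage 2 (DELAY): [0, 2, 4, 1, 5, -2] = [0, 2, 4, 1, 5, -2] -> [0, 2, 4, 1, 5, -2]
Stage 3 (SUM): sum[0..0]=0, sum[0..1]=2, sum[0..2]=6, sum[0..3]=7, sum[0..4]=12, sum[0..5]=10 -> [0, 2, 6, 7, 12, 10]
Stage 4 (DELAY): [0, 0, 2, 6, 7, 12] = [0, 0, 2, 6, 7, 12] -> [0, 0, 2, 6, 7, 12]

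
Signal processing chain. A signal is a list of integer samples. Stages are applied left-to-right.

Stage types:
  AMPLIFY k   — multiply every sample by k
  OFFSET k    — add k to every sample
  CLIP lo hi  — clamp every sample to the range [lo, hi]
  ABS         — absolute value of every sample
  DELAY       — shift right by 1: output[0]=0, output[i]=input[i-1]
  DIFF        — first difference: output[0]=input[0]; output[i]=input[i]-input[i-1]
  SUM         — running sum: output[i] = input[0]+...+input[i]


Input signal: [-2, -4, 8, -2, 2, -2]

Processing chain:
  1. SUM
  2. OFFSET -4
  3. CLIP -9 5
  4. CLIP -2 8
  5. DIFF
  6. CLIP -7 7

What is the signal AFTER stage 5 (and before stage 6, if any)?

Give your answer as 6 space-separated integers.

Answer: -2 0 0 0 0 0

Derivation:
Input: [-2, -4, 8, -2, 2, -2]
Stage 1 (SUM): sum[0..0]=-2, sum[0..1]=-6, sum[0..2]=2, sum[0..3]=0, sum[0..4]=2, sum[0..5]=0 -> [-2, -6, 2, 0, 2, 0]
Stage 2 (OFFSET -4): -2+-4=-6, -6+-4=-10, 2+-4=-2, 0+-4=-4, 2+-4=-2, 0+-4=-4 -> [-6, -10, -2, -4, -2, -4]
Stage 3 (CLIP -9 5): clip(-6,-9,5)=-6, clip(-10,-9,5)=-9, clip(-2,-9,5)=-2, clip(-4,-9,5)=-4, clip(-2,-9,5)=-2, clip(-4,-9,5)=-4 -> [-6, -9, -2, -4, -2, -4]
Stage 4 (CLIP -2 8): clip(-6,-2,8)=-2, clip(-9,-2,8)=-2, clip(-2,-2,8)=-2, clip(-4,-2,8)=-2, clip(-2,-2,8)=-2, clip(-4,-2,8)=-2 -> [-2, -2, -2, -2, -2, -2]
Stage 5 (DIFF): s[0]=-2, -2--2=0, -2--2=0, -2--2=0, -2--2=0, -2--2=0 -> [-2, 0, 0, 0, 0, 0]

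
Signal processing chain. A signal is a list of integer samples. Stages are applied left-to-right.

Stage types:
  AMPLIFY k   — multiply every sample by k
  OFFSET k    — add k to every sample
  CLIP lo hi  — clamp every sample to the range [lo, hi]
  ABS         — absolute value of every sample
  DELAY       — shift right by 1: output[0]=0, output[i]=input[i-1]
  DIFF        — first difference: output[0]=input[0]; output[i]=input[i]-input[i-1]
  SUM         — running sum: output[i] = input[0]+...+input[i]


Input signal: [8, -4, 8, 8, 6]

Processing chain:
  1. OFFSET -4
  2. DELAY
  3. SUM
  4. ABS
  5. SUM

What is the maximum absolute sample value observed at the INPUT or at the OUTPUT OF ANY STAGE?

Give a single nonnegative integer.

Input: [8, -4, 8, 8, 6] (max |s|=8)
Stage 1 (OFFSET -4): 8+-4=4, -4+-4=-8, 8+-4=4, 8+-4=4, 6+-4=2 -> [4, -8, 4, 4, 2] (max |s|=8)
Stage 2 (DELAY): [0, 4, -8, 4, 4] = [0, 4, -8, 4, 4] -> [0, 4, -8, 4, 4] (max |s|=8)
Stage 3 (SUM): sum[0..0]=0, sum[0..1]=4, sum[0..2]=-4, sum[0..3]=0, sum[0..4]=4 -> [0, 4, -4, 0, 4] (max |s|=4)
Stage 4 (ABS): |0|=0, |4|=4, |-4|=4, |0|=0, |4|=4 -> [0, 4, 4, 0, 4] (max |s|=4)
Stage 5 (SUM): sum[0..0]=0, sum[0..1]=4, sum[0..2]=8, sum[0..3]=8, sum[0..4]=12 -> [0, 4, 8, 8, 12] (max |s|=12)
Overall max amplitude: 12

Answer: 12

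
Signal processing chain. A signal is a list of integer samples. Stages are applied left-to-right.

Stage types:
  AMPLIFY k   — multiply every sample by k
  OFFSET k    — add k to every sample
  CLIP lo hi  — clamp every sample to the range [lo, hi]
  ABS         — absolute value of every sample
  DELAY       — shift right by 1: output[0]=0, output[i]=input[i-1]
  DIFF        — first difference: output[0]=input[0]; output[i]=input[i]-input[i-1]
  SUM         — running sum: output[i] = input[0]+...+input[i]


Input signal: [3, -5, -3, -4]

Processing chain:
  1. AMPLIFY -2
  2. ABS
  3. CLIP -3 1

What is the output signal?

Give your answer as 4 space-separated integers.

Input: [3, -5, -3, -4]
Stage 1 (AMPLIFY -2): 3*-2=-6, -5*-2=10, -3*-2=6, -4*-2=8 -> [-6, 10, 6, 8]
Stage 2 (ABS): |-6|=6, |10|=10, |6|=6, |8|=8 -> [6, 10, 6, 8]
Stage 3 (CLIP -3 1): clip(6,-3,1)=1, clip(10,-3,1)=1, clip(6,-3,1)=1, clip(8,-3,1)=1 -> [1, 1, 1, 1]

Answer: 1 1 1 1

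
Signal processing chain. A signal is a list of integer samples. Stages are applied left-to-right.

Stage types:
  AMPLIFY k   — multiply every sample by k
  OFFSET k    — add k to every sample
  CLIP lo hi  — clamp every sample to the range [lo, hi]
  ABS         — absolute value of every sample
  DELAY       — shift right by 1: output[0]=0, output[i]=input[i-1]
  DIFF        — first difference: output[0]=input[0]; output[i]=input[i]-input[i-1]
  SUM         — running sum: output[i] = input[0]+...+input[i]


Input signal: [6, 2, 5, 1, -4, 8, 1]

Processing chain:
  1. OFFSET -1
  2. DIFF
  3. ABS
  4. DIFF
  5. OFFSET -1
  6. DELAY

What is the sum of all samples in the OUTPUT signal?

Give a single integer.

Answer: 6

Derivation:
Input: [6, 2, 5, 1, -4, 8, 1]
Stage 1 (OFFSET -1): 6+-1=5, 2+-1=1, 5+-1=4, 1+-1=0, -4+-1=-5, 8+-1=7, 1+-1=0 -> [5, 1, 4, 0, -5, 7, 0]
Stage 2 (DIFF): s[0]=5, 1-5=-4, 4-1=3, 0-4=-4, -5-0=-5, 7--5=12, 0-7=-7 -> [5, -4, 3, -4, -5, 12, -7]
Stage 3 (ABS): |5|=5, |-4|=4, |3|=3, |-4|=4, |-5|=5, |12|=12, |-7|=7 -> [5, 4, 3, 4, 5, 12, 7]
Stage 4 (DIFF): s[0]=5, 4-5=-1, 3-4=-1, 4-3=1, 5-4=1, 12-5=7, 7-12=-5 -> [5, -1, -1, 1, 1, 7, -5]
Stage 5 (OFFSET -1): 5+-1=4, -1+-1=-2, -1+-1=-2, 1+-1=0, 1+-1=0, 7+-1=6, -5+-1=-6 -> [4, -2, -2, 0, 0, 6, -6]
Stage 6 (DELAY): [0, 4, -2, -2, 0, 0, 6] = [0, 4, -2, -2, 0, 0, 6] -> [0, 4, -2, -2, 0, 0, 6]
Output sum: 6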